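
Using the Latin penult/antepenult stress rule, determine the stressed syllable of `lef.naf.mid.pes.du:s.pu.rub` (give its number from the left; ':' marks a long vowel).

Classical Latin: stress the penult if heavy (long vowel or closed), else the antepenult.
Weights: 5 du:s H, 6 pu L, 7 rub H.
The penult (syllable 6, pu) is light, so stress falls on the antepenult (syllable 5, du:s).
Stress on syllable 5: lef.naf.mid.pes.ˈdu:s.pu.rub.

5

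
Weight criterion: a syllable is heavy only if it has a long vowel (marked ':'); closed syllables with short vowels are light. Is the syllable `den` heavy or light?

`den`: short vowel, closed (coda /n/). Short vowel → light.

light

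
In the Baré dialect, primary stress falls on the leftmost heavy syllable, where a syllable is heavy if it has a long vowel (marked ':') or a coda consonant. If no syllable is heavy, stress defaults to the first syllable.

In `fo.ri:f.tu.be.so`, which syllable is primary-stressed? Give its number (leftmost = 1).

Weights: 1 fo L, 2 ri:f H, 3 tu L, 4 be L, 5 so L.
Heavy syllables in the domain: 2. The leftmost is syllable 2 (ri:f).
Primary stress: syllable 2 → fo.ˈri:f.tu.be.so.

2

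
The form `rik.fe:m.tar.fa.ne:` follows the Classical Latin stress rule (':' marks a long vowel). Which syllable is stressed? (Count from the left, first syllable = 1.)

Classical Latin: stress the penult if heavy (long vowel or closed), else the antepenult.
Weights: 3 tar H, 4 fa L, 5 ne: H.
The penult (syllable 4, fa) is light, so stress falls on the antepenult (syllable 3, tar).
Stress on syllable 3: rik.fe:m.ˈtar.fa.ne:.

3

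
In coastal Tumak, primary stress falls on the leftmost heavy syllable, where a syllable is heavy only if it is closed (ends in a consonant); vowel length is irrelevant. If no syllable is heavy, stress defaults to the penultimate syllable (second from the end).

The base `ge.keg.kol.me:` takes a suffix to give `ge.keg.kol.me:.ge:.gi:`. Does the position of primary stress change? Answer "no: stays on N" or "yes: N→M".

Base `ge.keg.kol.me:` (4 syllables):
  Weights: 1 ge L, 2 keg H, 3 kol H, 4 me: L.
  Heavy syllables in the domain: 2, 3. The leftmost is syllable 2 (keg).
  → primary stress on syllable 2.
Suffixed `ge.keg.kol.me:.ge:.gi:` (6 syllables):
  Weights: 1 ge L, 2 keg H, 3 kol H, 4 me: L, 5 ge: L, 6 gi: L.
  Heavy syllables in the domain: 2, 3. The leftmost is syllable 2 (keg).
  → primary stress on syllable 2.

no: stays on 2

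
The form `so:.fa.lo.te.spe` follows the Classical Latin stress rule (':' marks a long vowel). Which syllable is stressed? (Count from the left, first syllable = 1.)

Classical Latin: stress the penult if heavy (long vowel or closed), else the antepenult.
Weights: 3 lo L, 4 te L, 5 spe L.
The penult (syllable 4, te) is light, so stress falls on the antepenult (syllable 3, lo).
Stress on syllable 3: so:.fa.ˈlo.te.spe.

3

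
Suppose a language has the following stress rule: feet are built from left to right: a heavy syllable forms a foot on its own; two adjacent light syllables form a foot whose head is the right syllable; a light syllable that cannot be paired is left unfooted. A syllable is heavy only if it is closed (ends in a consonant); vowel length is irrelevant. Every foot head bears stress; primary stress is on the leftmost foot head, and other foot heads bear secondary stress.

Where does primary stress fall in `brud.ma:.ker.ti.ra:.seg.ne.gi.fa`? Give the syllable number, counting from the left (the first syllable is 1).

1

Weights: 1 brud H, 2 ma: L, 3 ker H, 4 ti L, 5 ra: L, 6 seg H, 7 ne L, 8 gi L, 9 fa L.
Parse left to right (heavy = foot alone; LL = one foot; stranded L unfooted): (ˈbrud) ma: (ˈker) (ti.ˈra:) (ˈseg) (ne.ˈgi) fa.
Foot heads: 1, 3, 5, 6, 8.
Primary stress on the leftmost head = syllable 1.
Primary stress: syllable 1 → ˈbrud.ma:.ker.ti.ra:.seg.ne.gi.fa.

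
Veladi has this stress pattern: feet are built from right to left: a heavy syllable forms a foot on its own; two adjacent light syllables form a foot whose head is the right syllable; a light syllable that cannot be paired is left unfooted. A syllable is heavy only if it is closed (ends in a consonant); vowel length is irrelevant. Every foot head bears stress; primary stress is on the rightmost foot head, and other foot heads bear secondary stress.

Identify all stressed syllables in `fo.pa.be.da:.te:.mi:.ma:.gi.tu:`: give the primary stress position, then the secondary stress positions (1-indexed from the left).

Weights: 1 fo L, 2 pa L, 3 be L, 4 da: L, 5 te: L, 6 mi: L, 7 ma: L, 8 gi L, 9 tu: L.
Parse right to left (heavy = foot alone; LL = one foot; stranded L unfooted): fo (pa.ˈbe) (da:.ˈte:) (mi:.ˈma:) (gi.ˈtu:).
Foot heads: 3, 5, 7, 9.
Primary stress on the rightmost head = syllable 9.
Secondary stress on 3, 5, 7: fo.pa.ˌbe.da:.ˌte:.mi:.ˌma:.gi.ˈtu:.

primary 9, secondary 3, 5, 7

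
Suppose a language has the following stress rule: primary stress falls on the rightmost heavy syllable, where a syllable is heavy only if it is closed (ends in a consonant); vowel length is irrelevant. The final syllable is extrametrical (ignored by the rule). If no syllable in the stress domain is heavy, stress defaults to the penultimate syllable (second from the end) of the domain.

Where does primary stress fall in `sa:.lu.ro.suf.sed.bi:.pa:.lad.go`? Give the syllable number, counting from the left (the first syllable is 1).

8

The final syllable (9, go) is extrametrical; the stress domain is syllables 1–8.
Weights: 1 sa: L, 2 lu L, 3 ro L, 4 suf H, 5 sed H, 6 bi: L, 7 pa: L, 8 lad H.
Heavy syllables in the domain: 4, 5, 8. The rightmost is syllable 8 (lad).
Primary stress: syllable 8 → sa:.lu.ro.suf.sed.bi:.pa:.ˈlad.go.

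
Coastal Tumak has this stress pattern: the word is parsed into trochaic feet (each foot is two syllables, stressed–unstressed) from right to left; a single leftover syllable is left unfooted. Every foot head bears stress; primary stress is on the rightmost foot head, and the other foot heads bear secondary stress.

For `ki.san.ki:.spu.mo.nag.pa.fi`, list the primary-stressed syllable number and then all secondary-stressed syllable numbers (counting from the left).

primary 7, secondary 1, 3, 5

Parse right to left into trochaic (ˈσσ) feet: (ˈki.san) (ˈki:.spu) (ˈmo.nag) (ˈpa.fi).
Foot heads (stressed positions): 1, 3, 5, 7.
End Rule Rightmost: primary stress on the rightmost head = syllable 7.
Secondary stress on 1, 3, 5: ˌki.san.ˌki:.spu.ˌmo.nag.ˈpa.fi.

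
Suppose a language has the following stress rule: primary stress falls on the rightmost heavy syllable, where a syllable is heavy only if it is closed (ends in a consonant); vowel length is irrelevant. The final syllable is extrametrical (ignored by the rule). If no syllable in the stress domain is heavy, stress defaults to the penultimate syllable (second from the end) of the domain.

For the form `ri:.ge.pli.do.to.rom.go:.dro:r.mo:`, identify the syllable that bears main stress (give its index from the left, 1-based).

The final syllable (9, mo:) is extrametrical; the stress domain is syllables 1–8.
Weights: 1 ri: L, 2 ge L, 3 pli L, 4 do L, 5 to L, 6 rom H, 7 go: L, 8 dro:r H.
Heavy syllables in the domain: 6, 8. The rightmost is syllable 8 (dro:r).
Primary stress: syllable 8 → ri:.ge.pli.do.to.rom.go:.ˈdro:r.mo:.

8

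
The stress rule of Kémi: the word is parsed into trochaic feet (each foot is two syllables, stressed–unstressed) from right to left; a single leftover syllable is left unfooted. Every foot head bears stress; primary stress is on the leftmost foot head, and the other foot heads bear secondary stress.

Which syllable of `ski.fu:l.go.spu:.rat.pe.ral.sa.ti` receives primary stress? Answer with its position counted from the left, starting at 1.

2

Parse right to left into trochaic (ˈσσ) feet: ski (ˈfu:l.go) (ˈspu:.rat) (ˈpe.ral) (ˈsa.ti). Syllable 1 is left unfooted.
Foot heads (stressed positions): 2, 4, 6, 8.
End Rule Leftmost: primary stress on the leftmost head = syllable 2.
Primary stress: syllable 2 → ski.ˈfu:l.go.spu:.rat.pe.ral.sa.ti.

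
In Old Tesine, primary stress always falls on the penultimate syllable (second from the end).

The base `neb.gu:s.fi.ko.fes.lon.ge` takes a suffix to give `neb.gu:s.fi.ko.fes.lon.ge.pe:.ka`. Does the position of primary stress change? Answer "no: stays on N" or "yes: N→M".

Base `neb.gu:s.fi.ko.fes.lon.ge` (7 syllables):
  The word has 7 syllables; the penultimate syllable (second from the end) is syllable 6 (lon).
  → primary stress on syllable 6.
Suffixed `neb.gu:s.fi.ko.fes.lon.ge.pe:.ka` (9 syllables):
  The word has 9 syllables; the penultimate syllable (second from the end) is syllable 8 (pe:).
  → primary stress on syllable 8.

yes: 6→8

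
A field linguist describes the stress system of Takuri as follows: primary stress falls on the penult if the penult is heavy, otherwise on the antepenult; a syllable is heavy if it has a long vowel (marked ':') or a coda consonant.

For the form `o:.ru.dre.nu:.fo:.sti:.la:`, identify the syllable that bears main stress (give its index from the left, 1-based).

Weights: 5 fo: H, 6 sti: H, 7 la: H.
The penult (syllable 6, sti:) is heavy, so it takes stress.
Primary stress: syllable 6 → o:.ru.dre.nu:.fo:.ˈsti:.la:.

6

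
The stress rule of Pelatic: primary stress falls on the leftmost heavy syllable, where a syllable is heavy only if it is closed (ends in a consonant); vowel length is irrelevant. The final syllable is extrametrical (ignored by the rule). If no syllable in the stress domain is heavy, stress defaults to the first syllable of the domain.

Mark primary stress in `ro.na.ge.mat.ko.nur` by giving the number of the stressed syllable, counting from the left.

The final syllable (6, nur) is extrametrical; the stress domain is syllables 1–5.
Weights: 1 ro L, 2 na L, 3 ge L, 4 mat H, 5 ko L.
Heavy syllables in the domain: 4. The leftmost is syllable 4 (mat).
Primary stress: syllable 4 → ro.na.ge.ˈmat.ko.nur.

4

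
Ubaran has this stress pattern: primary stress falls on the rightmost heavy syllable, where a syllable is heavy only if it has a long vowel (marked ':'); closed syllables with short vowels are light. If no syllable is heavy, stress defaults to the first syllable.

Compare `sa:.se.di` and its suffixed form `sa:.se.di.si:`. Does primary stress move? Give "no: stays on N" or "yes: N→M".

yes: 1→4

Base `sa:.se.di` (3 syllables):
  Weights: 1 sa: H, 2 se L, 3 di L.
  Heavy syllables in the domain: 1. The rightmost is syllable 1 (sa:).
  → primary stress on syllable 1.
Suffixed `sa:.se.di.si:` (4 syllables):
  Weights: 1 sa: H, 2 se L, 3 di L, 4 si: H.
  Heavy syllables in the domain: 1, 4. The rightmost is syllable 4 (si:).
  → primary stress on syllable 4.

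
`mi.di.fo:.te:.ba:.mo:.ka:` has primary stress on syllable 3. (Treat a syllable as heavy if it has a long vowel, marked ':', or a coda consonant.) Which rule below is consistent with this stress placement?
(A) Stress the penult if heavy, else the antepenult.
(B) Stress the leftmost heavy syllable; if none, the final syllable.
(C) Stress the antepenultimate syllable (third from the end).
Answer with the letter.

B

Rule A → syllable 6 (observed: 3).
Rule B → syllable 3 ✓.
Rule C → syllable 5 (observed: 3).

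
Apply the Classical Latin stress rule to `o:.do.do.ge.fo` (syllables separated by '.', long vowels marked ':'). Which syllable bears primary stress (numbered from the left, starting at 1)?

3

Classical Latin: stress the penult if heavy (long vowel or closed), else the antepenult.
Weights: 3 do L, 4 ge L, 5 fo L.
The penult (syllable 4, ge) is light, so stress falls on the antepenult (syllable 3, do).
Stress on syllable 3: o:.do.ˈdo.ge.fo.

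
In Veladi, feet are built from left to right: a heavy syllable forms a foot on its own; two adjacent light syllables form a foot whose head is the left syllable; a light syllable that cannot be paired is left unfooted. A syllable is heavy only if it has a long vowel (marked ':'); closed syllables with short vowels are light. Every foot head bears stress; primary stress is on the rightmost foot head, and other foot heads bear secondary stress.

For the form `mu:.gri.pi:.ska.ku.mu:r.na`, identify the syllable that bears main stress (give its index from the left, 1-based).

6

Weights: 1 mu: H, 2 gri L, 3 pi: H, 4 ska L, 5 ku L, 6 mu:r H, 7 na L.
Parse left to right (heavy = foot alone; LL = one foot; stranded L unfooted): (ˈmu:) gri (ˈpi:) (ˈska.ku) (ˈmu:r) na.
Foot heads: 1, 3, 4, 6.
Primary stress on the rightmost head = syllable 6.
Primary stress: syllable 6 → mu:.gri.pi:.ska.ku.ˈmu:r.na.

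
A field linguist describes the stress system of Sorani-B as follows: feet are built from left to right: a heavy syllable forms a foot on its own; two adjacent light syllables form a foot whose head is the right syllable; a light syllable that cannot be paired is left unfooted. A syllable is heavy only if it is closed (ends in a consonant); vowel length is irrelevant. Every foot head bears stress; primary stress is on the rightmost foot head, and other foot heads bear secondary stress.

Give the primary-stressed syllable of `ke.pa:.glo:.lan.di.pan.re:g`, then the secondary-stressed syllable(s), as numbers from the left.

primary 7, secondary 2, 4, 6

Weights: 1 ke L, 2 pa: L, 3 glo: L, 4 lan H, 5 di L, 6 pan H, 7 re:g H.
Parse left to right (heavy = foot alone; LL = one foot; stranded L unfooted): (ke.ˈpa:) glo: (ˈlan) di (ˈpan) (ˈre:g).
Foot heads: 2, 4, 6, 7.
Primary stress on the rightmost head = syllable 7.
Secondary stress on 2, 4, 6: ke.ˌpa:.glo:.ˌlan.di.ˌpan.ˈre:g.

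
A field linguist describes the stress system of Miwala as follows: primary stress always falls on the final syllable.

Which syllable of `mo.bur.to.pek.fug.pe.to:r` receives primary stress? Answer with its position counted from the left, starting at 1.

7

The word has 7 syllables; the final syllable is syllable 7 (to:r).
Primary stress: syllable 7 → mo.bur.to.pek.fug.pe.ˈto:r.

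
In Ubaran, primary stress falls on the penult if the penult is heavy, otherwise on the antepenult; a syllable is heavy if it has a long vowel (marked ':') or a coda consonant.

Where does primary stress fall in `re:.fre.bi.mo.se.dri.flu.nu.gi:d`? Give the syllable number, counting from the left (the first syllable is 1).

7

Weights: 7 flu L, 8 nu L, 9 gi:d H.
The penult (syllable 8, nu) is light, so stress falls on the antepenult (syllable 7, flu).
Primary stress: syllable 7 → re:.fre.bi.mo.se.dri.ˈflu.nu.gi:d.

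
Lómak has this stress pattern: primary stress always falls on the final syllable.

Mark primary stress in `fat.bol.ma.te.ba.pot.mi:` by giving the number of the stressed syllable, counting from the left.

7

The word has 7 syllables; the final syllable is syllable 7 (mi:).
Primary stress: syllable 7 → fat.bol.ma.te.ba.pot.ˈmi:.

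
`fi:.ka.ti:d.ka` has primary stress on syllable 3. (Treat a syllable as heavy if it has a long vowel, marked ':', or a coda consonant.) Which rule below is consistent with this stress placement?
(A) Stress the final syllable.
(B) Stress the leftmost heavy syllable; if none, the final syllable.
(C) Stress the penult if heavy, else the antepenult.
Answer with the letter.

C

Rule A → syllable 4 (observed: 3).
Rule B → syllable 1 (observed: 3).
Rule C → syllable 3 ✓.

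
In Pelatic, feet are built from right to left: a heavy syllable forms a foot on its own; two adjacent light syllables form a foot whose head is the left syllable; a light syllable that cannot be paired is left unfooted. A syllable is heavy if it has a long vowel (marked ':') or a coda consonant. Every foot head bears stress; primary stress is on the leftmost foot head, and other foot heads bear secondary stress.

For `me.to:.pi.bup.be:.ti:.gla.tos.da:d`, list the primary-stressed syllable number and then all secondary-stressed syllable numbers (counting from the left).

Weights: 1 me L, 2 to: H, 3 pi L, 4 bup H, 5 be: H, 6 ti: H, 7 gla L, 8 tos H, 9 da:d H.
Parse right to left (heavy = foot alone; LL = one foot; stranded L unfooted): me (ˈto:) pi (ˈbup) (ˈbe:) (ˈti:) gla (ˈtos) (ˈda:d).
Foot heads: 2, 4, 5, 6, 8, 9.
Primary stress on the leftmost head = syllable 2.
Secondary stress on 4, 5, 6, 8, 9: me.ˈto:.pi.ˌbup.ˌbe:.ˌti:.gla.ˌtos.ˌda:d.

primary 2, secondary 4, 5, 6, 8, 9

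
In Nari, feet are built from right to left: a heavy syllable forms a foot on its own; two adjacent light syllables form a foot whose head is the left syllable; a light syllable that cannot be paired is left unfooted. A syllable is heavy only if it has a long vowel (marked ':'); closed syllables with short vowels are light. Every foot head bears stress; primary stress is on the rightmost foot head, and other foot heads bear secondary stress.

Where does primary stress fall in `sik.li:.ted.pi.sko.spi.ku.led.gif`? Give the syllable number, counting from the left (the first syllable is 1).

8

Weights: 1 sik L, 2 li: H, 3 ted L, 4 pi L, 5 sko L, 6 spi L, 7 ku L, 8 led L, 9 gif L.
Parse right to left (heavy = foot alone; LL = one foot; stranded L unfooted): sik (ˈli:) ted (ˈpi.sko) (ˈspi.ku) (ˈled.gif).
Foot heads: 2, 4, 6, 8.
Primary stress on the rightmost head = syllable 8.
Primary stress: syllable 8 → sik.li:.ted.pi.sko.spi.ku.ˈled.gif.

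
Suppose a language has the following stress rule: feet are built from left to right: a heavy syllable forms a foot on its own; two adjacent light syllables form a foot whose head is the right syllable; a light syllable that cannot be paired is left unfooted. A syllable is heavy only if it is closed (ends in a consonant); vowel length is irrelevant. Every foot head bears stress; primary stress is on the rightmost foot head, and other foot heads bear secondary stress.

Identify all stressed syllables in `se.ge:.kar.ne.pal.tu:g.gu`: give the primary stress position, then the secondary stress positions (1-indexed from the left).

primary 6, secondary 2, 3, 5

Weights: 1 se L, 2 ge: L, 3 kar H, 4 ne L, 5 pal H, 6 tu:g H, 7 gu L.
Parse left to right (heavy = foot alone; LL = one foot; stranded L unfooted): (se.ˈge:) (ˈkar) ne (ˈpal) (ˈtu:g) gu.
Foot heads: 2, 3, 5, 6.
Primary stress on the rightmost head = syllable 6.
Secondary stress on 2, 3, 5: se.ˌge:.ˌkar.ne.ˌpal.ˈtu:g.gu.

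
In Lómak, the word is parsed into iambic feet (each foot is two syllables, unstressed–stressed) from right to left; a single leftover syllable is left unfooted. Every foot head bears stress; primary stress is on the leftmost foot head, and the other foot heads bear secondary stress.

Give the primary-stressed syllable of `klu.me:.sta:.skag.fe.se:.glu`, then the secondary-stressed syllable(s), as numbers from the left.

primary 3, secondary 5, 7

Parse right to left into iambic (σˈσ) feet: klu (me:.ˈsta:) (skag.ˈfe) (se:.ˈglu). Syllable 1 is left unfooted.
Foot heads (stressed positions): 3, 5, 7.
End Rule Leftmost: primary stress on the leftmost head = syllable 3.
Secondary stress on 5, 7: klu.me:.ˈsta:.skag.ˌfe.se:.ˌglu.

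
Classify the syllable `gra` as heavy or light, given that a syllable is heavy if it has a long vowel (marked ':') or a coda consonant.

`gra`: short vowel, open (no coda). Short vowel, open → light.

light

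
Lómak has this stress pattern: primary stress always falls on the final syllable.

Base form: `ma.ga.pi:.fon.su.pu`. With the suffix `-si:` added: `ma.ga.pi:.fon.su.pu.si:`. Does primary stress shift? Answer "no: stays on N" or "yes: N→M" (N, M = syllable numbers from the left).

Base `ma.ga.pi:.fon.su.pu` (6 syllables):
  The word has 6 syllables; the final syllable is syllable 6 (pu).
  → primary stress on syllable 6.
Suffixed `ma.ga.pi:.fon.su.pu.si:` (7 syllables):
  The word has 7 syllables; the final syllable is syllable 7 (si:).
  → primary stress on syllable 7.

yes: 6→7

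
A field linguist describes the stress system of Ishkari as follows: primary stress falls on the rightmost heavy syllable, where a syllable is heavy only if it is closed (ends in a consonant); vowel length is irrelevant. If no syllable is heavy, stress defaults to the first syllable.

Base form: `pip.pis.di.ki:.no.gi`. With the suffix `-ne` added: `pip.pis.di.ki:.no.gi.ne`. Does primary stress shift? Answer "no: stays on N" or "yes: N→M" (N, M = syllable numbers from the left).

no: stays on 2

Base `pip.pis.di.ki:.no.gi` (6 syllables):
  Weights: 1 pip H, 2 pis H, 3 di L, 4 ki: L, 5 no L, 6 gi L.
  Heavy syllables in the domain: 1, 2. The rightmost is syllable 2 (pis).
  → primary stress on syllable 2.
Suffixed `pip.pis.di.ki:.no.gi.ne` (7 syllables):
  Weights: 1 pip H, 2 pis H, 3 di L, 4 ki: L, 5 no L, 6 gi L, 7 ne L.
  Heavy syllables in the domain: 1, 2. The rightmost is syllable 2 (pis).
  → primary stress on syllable 2.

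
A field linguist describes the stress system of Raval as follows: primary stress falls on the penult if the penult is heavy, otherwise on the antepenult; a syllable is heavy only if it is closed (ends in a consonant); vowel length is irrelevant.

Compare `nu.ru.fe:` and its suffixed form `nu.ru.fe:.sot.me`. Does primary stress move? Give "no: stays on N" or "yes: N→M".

Base `nu.ru.fe:` (3 syllables):
  Weights: 1 nu L, 2 ru L, 3 fe: L.
  The penult (syllable 2, ru) is light, so stress falls on the antepenult (syllable 1, nu).
  → primary stress on syllable 1.
Suffixed `nu.ru.fe:.sot.me` (5 syllables):
  Weights: 3 fe: L, 4 sot H, 5 me L.
  The penult (syllable 4, sot) is heavy, so it takes stress.
  → primary stress on syllable 4.

yes: 1→4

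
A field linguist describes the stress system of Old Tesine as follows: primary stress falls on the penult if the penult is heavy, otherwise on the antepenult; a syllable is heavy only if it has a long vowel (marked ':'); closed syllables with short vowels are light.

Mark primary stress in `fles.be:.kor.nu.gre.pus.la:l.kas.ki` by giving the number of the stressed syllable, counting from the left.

7

Weights: 7 la:l H, 8 kas L, 9 ki L.
The penult (syllable 8, kas) is light, so stress falls on the antepenult (syllable 7, la:l).
Primary stress: syllable 7 → fles.be:.kor.nu.gre.pus.ˈla:l.kas.ki.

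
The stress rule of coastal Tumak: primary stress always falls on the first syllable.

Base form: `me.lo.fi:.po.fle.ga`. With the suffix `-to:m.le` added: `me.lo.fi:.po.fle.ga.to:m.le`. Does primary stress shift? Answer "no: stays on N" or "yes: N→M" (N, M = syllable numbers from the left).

Base `me.lo.fi:.po.fle.ga` (6 syllables):
  The word has 6 syllables; the first syllable is syllable 1 (me).
  → primary stress on syllable 1.
Suffixed `me.lo.fi:.po.fle.ga.to:m.le` (8 syllables):
  The word has 8 syllables; the first syllable is syllable 1 (me).
  → primary stress on syllable 1.

no: stays on 1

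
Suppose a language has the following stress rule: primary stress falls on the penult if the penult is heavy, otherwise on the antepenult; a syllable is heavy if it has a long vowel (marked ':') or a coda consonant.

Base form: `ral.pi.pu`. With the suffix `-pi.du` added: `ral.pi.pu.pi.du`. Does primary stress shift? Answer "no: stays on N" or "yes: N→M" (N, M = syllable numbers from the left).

Base `ral.pi.pu` (3 syllables):
  Weights: 1 ral H, 2 pi L, 3 pu L.
  The penult (syllable 2, pi) is light, so stress falls on the antepenult (syllable 1, ral).
  → primary stress on syllable 1.
Suffixed `ral.pi.pu.pi.du` (5 syllables):
  Weights: 3 pu L, 4 pi L, 5 du L.
  The penult (syllable 4, pi) is light, so stress falls on the antepenult (syllable 3, pu).
  → primary stress on syllable 3.

yes: 1→3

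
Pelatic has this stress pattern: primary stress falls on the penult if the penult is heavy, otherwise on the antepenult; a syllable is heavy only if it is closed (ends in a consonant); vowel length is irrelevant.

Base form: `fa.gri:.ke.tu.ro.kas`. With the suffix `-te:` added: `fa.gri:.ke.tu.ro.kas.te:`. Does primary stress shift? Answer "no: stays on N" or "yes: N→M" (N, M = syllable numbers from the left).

Base `fa.gri:.ke.tu.ro.kas` (6 syllables):
  Weights: 4 tu L, 5 ro L, 6 kas H.
  The penult (syllable 5, ro) is light, so stress falls on the antepenult (syllable 4, tu).
  → primary stress on syllable 4.
Suffixed `fa.gri:.ke.tu.ro.kas.te:` (7 syllables):
  Weights: 5 ro L, 6 kas H, 7 te: L.
  The penult (syllable 6, kas) is heavy, so it takes stress.
  → primary stress on syllable 6.

yes: 4→6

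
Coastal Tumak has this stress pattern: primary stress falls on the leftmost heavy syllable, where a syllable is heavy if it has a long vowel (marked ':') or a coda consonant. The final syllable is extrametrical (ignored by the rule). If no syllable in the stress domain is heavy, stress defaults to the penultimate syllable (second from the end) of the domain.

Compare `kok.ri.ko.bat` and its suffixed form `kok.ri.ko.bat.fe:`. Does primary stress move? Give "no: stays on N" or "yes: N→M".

no: stays on 1

Base `kok.ri.ko.bat` (4 syllables):
  The final syllable (4, bat) is extrametrical; the stress domain is syllables 1–3.
  Weights: 1 kok H, 2 ri L, 3 ko L.
  Heavy syllables in the domain: 1. The leftmost is syllable 1 (kok).
  → primary stress on syllable 1.
Suffixed `kok.ri.ko.bat.fe:` (5 syllables):
  The final syllable (5, fe:) is extrametrical; the stress domain is syllables 1–4.
  Weights: 1 kok H, 2 ri L, 3 ko L, 4 bat H.
  Heavy syllables in the domain: 1, 4. The leftmost is syllable 1 (kok).
  → primary stress on syllable 1.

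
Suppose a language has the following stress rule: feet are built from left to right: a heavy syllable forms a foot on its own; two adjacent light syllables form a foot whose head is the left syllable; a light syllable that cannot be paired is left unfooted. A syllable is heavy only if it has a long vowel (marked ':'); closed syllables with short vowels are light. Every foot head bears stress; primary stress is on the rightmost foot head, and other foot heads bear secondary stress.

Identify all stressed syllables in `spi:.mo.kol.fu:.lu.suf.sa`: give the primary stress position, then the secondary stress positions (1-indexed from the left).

Weights: 1 spi: H, 2 mo L, 3 kol L, 4 fu: H, 5 lu L, 6 suf L, 7 sa L.
Parse left to right (heavy = foot alone; LL = one foot; stranded L unfooted): (ˈspi:) (ˈmo.kol) (ˈfu:) (ˈlu.suf) sa.
Foot heads: 1, 2, 4, 5.
Primary stress on the rightmost head = syllable 5.
Secondary stress on 1, 2, 4: ˌspi:.ˌmo.kol.ˌfu:.ˈlu.suf.sa.

primary 5, secondary 1, 2, 4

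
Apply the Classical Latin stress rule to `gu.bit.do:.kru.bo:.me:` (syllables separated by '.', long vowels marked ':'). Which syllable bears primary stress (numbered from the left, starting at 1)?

5

Classical Latin: stress the penult if heavy (long vowel or closed), else the antepenult.
Weights: 4 kru L, 5 bo: H, 6 me: H.
The penult (syllable 5, bo:) is heavy, so it takes stress.
Stress on syllable 5: gu.bit.do:.kru.ˈbo:.me:.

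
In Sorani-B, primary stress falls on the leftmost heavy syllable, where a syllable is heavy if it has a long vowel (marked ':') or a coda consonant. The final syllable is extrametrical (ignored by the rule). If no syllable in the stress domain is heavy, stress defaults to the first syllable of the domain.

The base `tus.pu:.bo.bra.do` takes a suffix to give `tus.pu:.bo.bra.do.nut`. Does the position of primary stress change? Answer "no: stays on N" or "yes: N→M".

Base `tus.pu:.bo.bra.do` (5 syllables):
  The final syllable (5, do) is extrametrical; the stress domain is syllables 1–4.
  Weights: 1 tus H, 2 pu: H, 3 bo L, 4 bra L.
  Heavy syllables in the domain: 1, 2. The leftmost is syllable 1 (tus).
  → primary stress on syllable 1.
Suffixed `tus.pu:.bo.bra.do.nut` (6 syllables):
  The final syllable (6, nut) is extrametrical; the stress domain is syllables 1–5.
  Weights: 1 tus H, 2 pu: H, 3 bo L, 4 bra L, 5 do L.
  Heavy syllables in the domain: 1, 2. The leftmost is syllable 1 (tus).
  → primary stress on syllable 1.

no: stays on 1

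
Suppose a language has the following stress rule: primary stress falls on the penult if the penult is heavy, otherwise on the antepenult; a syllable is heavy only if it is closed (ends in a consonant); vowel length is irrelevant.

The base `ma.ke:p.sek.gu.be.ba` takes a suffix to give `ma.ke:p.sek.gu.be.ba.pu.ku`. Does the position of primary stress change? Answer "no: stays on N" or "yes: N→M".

Base `ma.ke:p.sek.gu.be.ba` (6 syllables):
  Weights: 4 gu L, 5 be L, 6 ba L.
  The penult (syllable 5, be) is light, so stress falls on the antepenult (syllable 4, gu).
  → primary stress on syllable 4.
Suffixed `ma.ke:p.sek.gu.be.ba.pu.ku` (8 syllables):
  Weights: 6 ba L, 7 pu L, 8 ku L.
  The penult (syllable 7, pu) is light, so stress falls on the antepenult (syllable 6, ba).
  → primary stress on syllable 6.

yes: 4→6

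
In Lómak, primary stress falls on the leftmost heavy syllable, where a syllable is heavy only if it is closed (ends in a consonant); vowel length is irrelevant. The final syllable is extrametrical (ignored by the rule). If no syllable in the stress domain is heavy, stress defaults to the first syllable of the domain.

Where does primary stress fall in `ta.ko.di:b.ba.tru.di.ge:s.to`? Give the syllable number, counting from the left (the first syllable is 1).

3

The final syllable (8, to) is extrametrical; the stress domain is syllables 1–7.
Weights: 1 ta L, 2 ko L, 3 di:b H, 4 ba L, 5 tru L, 6 di L, 7 ge:s H.
Heavy syllables in the domain: 3, 7. The leftmost is syllable 3 (di:b).
Primary stress: syllable 3 → ta.ko.ˈdi:b.ba.tru.di.ge:s.to.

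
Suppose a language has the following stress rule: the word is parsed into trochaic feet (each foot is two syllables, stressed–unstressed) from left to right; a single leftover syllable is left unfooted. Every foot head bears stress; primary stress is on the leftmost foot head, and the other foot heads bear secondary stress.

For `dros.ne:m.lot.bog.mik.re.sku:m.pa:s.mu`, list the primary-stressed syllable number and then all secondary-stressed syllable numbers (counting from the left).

Parse left to right into trochaic (ˈσσ) feet: (ˈdros.ne:m) (ˈlot.bog) (ˈmik.re) (ˈsku:m.pa:s) mu. Syllable 9 is left unfooted.
Foot heads (stressed positions): 1, 3, 5, 7.
End Rule Leftmost: primary stress on the leftmost head = syllable 1.
Secondary stress on 3, 5, 7: ˈdros.ne:m.ˌlot.bog.ˌmik.re.ˌsku:m.pa:s.mu.

primary 1, secondary 3, 5, 7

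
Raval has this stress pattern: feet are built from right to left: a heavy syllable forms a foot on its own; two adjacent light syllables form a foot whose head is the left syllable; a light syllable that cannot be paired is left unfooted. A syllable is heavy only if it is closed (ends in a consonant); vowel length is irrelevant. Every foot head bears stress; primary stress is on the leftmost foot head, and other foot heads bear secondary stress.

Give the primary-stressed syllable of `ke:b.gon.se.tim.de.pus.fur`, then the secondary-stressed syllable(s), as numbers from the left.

primary 1, secondary 2, 4, 6, 7

Weights: 1 ke:b H, 2 gon H, 3 se L, 4 tim H, 5 de L, 6 pus H, 7 fur H.
Parse right to left (heavy = foot alone; LL = one foot; stranded L unfooted): (ˈke:b) (ˈgon) se (ˈtim) de (ˈpus) (ˈfur).
Foot heads: 1, 2, 4, 6, 7.
Primary stress on the leftmost head = syllable 1.
Secondary stress on 2, 4, 6, 7: ˈke:b.ˌgon.se.ˌtim.de.ˌpus.ˌfur.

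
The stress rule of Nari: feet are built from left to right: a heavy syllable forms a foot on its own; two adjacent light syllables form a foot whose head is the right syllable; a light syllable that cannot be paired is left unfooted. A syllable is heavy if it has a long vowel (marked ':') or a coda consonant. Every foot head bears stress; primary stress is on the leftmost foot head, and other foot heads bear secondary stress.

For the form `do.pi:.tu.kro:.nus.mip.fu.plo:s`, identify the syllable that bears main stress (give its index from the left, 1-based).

2

Weights: 1 do L, 2 pi: H, 3 tu L, 4 kro: H, 5 nus H, 6 mip H, 7 fu L, 8 plo:s H.
Parse left to right (heavy = foot alone; LL = one foot; stranded L unfooted): do (ˈpi:) tu (ˈkro:) (ˈnus) (ˈmip) fu (ˈplo:s).
Foot heads: 2, 4, 5, 6, 8.
Primary stress on the leftmost head = syllable 2.
Primary stress: syllable 2 → do.ˈpi:.tu.kro:.nus.mip.fu.plo:s.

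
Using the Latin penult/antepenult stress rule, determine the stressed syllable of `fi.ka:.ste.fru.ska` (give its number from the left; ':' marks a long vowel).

Classical Latin: stress the penult if heavy (long vowel or closed), else the antepenult.
Weights: 3 ste L, 4 fru L, 5 ska L.
The penult (syllable 4, fru) is light, so stress falls on the antepenult (syllable 3, ste).
Stress on syllable 3: fi.ka:.ˈste.fru.ska.

3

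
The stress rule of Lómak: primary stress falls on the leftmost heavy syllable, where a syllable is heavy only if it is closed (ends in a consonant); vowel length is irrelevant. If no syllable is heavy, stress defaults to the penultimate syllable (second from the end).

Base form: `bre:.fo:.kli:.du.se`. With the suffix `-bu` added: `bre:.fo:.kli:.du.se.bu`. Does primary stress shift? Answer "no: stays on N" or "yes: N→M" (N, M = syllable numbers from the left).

yes: 4→5

Base `bre:.fo:.kli:.du.se` (5 syllables):
  Weights: 1 bre: L, 2 fo: L, 3 kli: L, 4 du L, 5 se L.
  No heavy syllable in the domain; default to the penultimate syllable (second from the end) = syllable 4.
  → primary stress on syllable 4.
Suffixed `bre:.fo:.kli:.du.se.bu` (6 syllables):
  Weights: 1 bre: L, 2 fo: L, 3 kli: L, 4 du L, 5 se L, 6 bu L.
  No heavy syllable in the domain; default to the penultimate syllable (second from the end) = syllable 5.
  → primary stress on syllable 5.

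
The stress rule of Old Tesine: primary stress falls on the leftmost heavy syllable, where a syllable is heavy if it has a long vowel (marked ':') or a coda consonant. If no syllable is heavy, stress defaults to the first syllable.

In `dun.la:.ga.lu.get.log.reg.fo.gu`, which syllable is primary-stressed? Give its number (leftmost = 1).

Weights: 1 dun H, 2 la: H, 3 ga L, 4 lu L, 5 get H, 6 log H, 7 reg H, 8 fo L, 9 gu L.
Heavy syllables in the domain: 1, 2, 5, 6, 7. The leftmost is syllable 1 (dun).
Primary stress: syllable 1 → ˈdun.la:.ga.lu.get.log.reg.fo.gu.

1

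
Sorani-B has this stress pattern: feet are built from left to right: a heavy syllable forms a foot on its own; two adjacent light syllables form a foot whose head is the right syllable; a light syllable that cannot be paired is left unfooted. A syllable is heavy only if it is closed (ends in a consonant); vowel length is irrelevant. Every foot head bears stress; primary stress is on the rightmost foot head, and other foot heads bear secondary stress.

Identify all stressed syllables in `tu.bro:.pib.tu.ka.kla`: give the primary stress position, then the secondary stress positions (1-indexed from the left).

Weights: 1 tu L, 2 bro: L, 3 pib H, 4 tu L, 5 ka L, 6 kla L.
Parse left to right (heavy = foot alone; LL = one foot; stranded L unfooted): (tu.ˈbro:) (ˈpib) (tu.ˈka) kla.
Foot heads: 2, 3, 5.
Primary stress on the rightmost head = syllable 5.
Secondary stress on 2, 3: tu.ˌbro:.ˌpib.tu.ˈka.kla.

primary 5, secondary 2, 3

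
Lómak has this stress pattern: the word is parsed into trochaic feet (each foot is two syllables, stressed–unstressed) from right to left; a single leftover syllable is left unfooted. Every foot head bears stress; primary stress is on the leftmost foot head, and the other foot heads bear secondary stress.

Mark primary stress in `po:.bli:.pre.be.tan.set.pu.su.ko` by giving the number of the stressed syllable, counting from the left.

2

Parse right to left into trochaic (ˈσσ) feet: po: (ˈbli:.pre) (ˈbe.tan) (ˈset.pu) (ˈsu.ko). Syllable 1 is left unfooted.
Foot heads (stressed positions): 2, 4, 6, 8.
End Rule Leftmost: primary stress on the leftmost head = syllable 2.
Primary stress: syllable 2 → po:.ˈbli:.pre.be.tan.set.pu.su.ko.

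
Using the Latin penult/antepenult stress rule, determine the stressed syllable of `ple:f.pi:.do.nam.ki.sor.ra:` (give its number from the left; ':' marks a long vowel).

Classical Latin: stress the penult if heavy (long vowel or closed), else the antepenult.
Weights: 5 ki L, 6 sor H, 7 ra: H.
The penult (syllable 6, sor) is heavy, so it takes stress.
Stress on syllable 6: ple:f.pi:.do.nam.ki.ˈsor.ra:.

6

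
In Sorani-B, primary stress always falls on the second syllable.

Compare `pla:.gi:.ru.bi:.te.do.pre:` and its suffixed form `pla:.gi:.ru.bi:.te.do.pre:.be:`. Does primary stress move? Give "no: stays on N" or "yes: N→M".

no: stays on 2

Base `pla:.gi:.ru.bi:.te.do.pre:` (7 syllables):
  The word has 7 syllables; the second syllable is syllable 2 (gi:).
  → primary stress on syllable 2.
Suffixed `pla:.gi:.ru.bi:.te.do.pre:.be:` (8 syllables):
  The word has 8 syllables; the second syllable is syllable 2 (gi:).
  → primary stress on syllable 2.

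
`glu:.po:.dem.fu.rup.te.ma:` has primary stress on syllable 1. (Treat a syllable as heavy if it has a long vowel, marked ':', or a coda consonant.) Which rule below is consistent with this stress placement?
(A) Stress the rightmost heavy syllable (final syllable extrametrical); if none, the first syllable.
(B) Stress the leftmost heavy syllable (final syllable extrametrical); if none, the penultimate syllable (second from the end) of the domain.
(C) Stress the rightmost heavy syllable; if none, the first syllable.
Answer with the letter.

B

Rule A → syllable 5 (observed: 1).
Rule B → syllable 1 ✓.
Rule C → syllable 7 (observed: 1).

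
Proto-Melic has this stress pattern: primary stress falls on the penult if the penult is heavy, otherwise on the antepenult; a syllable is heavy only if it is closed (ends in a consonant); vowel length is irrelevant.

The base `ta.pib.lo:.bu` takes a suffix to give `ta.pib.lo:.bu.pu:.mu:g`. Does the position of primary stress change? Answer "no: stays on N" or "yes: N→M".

yes: 2→4

Base `ta.pib.lo:.bu` (4 syllables):
  Weights: 2 pib H, 3 lo: L, 4 bu L.
  The penult (syllable 3, lo:) is light, so stress falls on the antepenult (syllable 2, pib).
  → primary stress on syllable 2.
Suffixed `ta.pib.lo:.bu.pu:.mu:g` (6 syllables):
  Weights: 4 bu L, 5 pu: L, 6 mu:g H.
  The penult (syllable 5, pu:) is light, so stress falls on the antepenult (syllable 4, bu).
  → primary stress on syllable 4.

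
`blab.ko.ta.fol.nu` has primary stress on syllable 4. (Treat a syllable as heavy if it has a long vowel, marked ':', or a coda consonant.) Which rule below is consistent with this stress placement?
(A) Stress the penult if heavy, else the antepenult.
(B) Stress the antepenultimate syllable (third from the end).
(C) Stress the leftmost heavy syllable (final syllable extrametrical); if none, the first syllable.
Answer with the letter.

A

Rule A → syllable 4 ✓.
Rule B → syllable 3 (observed: 4).
Rule C → syllable 1 (observed: 4).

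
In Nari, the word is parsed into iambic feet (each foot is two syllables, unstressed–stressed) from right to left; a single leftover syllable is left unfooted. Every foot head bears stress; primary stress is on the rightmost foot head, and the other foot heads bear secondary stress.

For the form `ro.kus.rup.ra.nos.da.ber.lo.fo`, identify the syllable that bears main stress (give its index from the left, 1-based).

Parse right to left into iambic (σˈσ) feet: ro (kus.ˈrup) (ra.ˈnos) (da.ˈber) (lo.ˈfo). Syllable 1 is left unfooted.
Foot heads (stressed positions): 3, 5, 7, 9.
End Rule Rightmost: primary stress on the rightmost head = syllable 9.
Primary stress: syllable 9 → ro.kus.rup.ra.nos.da.ber.lo.ˈfo.

9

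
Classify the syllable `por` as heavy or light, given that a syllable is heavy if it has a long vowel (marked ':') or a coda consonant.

heavy

`por`: short vowel, closed (coda /r/). Closed → heavy.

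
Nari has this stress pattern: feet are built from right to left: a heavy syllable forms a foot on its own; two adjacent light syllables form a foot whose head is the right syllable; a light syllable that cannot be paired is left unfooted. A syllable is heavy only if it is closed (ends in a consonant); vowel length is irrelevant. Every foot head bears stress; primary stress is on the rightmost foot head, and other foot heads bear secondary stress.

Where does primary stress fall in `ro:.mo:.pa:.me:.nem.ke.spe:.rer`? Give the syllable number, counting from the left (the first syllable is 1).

8

Weights: 1 ro: L, 2 mo: L, 3 pa: L, 4 me: L, 5 nem H, 6 ke L, 7 spe: L, 8 rer H.
Parse right to left (heavy = foot alone; LL = one foot; stranded L unfooted): (ro:.ˈmo:) (pa:.ˈme:) (ˈnem) (ke.ˈspe:) (ˈrer).
Foot heads: 2, 4, 5, 7, 8.
Primary stress on the rightmost head = syllable 8.
Primary stress: syllable 8 → ro:.mo:.pa:.me:.nem.ke.spe:.ˈrer.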